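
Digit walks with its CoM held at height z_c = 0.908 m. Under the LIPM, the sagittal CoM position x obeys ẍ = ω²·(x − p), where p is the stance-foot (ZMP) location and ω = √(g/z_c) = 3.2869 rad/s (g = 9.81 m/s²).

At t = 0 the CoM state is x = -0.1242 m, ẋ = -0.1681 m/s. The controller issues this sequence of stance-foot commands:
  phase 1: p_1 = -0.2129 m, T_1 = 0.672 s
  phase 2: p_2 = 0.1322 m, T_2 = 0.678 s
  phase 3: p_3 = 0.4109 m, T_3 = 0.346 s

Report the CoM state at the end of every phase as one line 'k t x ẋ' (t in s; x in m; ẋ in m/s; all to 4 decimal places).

1 0.6720 -0.0342 0.5367
2 1.3500 0.0998 0.0103
3 1.6960 -0.1196 -1.4124

phase 1: p=-0.2129, T=0.672, ωT=2.208797, cosh=4.607294, sinh=4.497461; start (x,ẋ)=(-0.124200, -0.168100) → end (x,ẋ)=(-0.034244, 0.536740)
phase 2: p=0.1322, T=0.678, ωT=2.228518, cosh=4.696892, sinh=4.589204; start (x,ẋ)=(-0.034244, 0.536740) → end (x,ẋ)=(0.099832, 0.010324)
phase 3: p=0.4109, T=0.346, ωT=1.137267, cosh=1.719465, sinh=1.398771; start (x,ẋ)=(0.099832, 0.010324) → end (x,ẋ)=(-0.119577, -1.412420)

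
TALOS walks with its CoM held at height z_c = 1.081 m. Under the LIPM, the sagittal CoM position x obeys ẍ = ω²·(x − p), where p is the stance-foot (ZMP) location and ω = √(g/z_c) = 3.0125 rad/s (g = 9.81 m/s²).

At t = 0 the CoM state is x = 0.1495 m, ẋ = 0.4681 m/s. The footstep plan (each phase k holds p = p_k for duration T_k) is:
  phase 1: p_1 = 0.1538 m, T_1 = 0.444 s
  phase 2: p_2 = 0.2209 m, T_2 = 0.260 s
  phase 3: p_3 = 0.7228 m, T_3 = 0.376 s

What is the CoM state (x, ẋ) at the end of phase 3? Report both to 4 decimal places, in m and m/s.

x = 1.5822, ẋ = 3.1243

phase 1: p=0.1538, T=0.444, ωT=1.337550, cosh=2.036093, sinh=1.773605; start (x,ẋ)=(0.149500, 0.468100) → end (x,ẋ)=(0.420638, 0.930120)
phase 2: p=0.2209, T=0.260, ωT=0.783250, cosh=1.322746, sinh=0.865827; start (x,ẋ)=(0.420638, 0.930120) → end (x,ẋ)=(0.752430, 1.751291)
phase 3: p=0.7228, T=0.376, ωT=1.132700, cosh=1.713094, sinh=1.390932; start (x,ẋ)=(0.752430, 1.751291) → end (x,ẋ)=(1.582165, 3.124281)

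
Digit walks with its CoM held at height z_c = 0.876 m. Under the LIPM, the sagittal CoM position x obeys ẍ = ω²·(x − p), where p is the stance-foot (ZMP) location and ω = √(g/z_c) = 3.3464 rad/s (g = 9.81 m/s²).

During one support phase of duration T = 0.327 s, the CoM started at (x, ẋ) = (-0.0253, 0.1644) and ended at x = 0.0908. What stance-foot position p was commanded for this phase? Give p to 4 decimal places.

p = -0.1024

ωT = 3.3464·0.327 = 1.094273; cosh(ωT) = 1.660896, sinh(ωT) = 1.326113
x(T) = p + (x₀−p)·cosh(ωT) + (ẋ₀/ω)·sinh(ωT) ⇒ p·(1 − cosh) = x(T) − x₀·cosh − (ẋ₀/ω)·sinh
numerator   = 0.0908 − (-0.0253)·1.660896 − (0.1644/3.3464)·1.326113 = 0.067672
denominator = 1 − 1.660896 = -0.660896
p = 0.067672 / -0.660896 = -0.1024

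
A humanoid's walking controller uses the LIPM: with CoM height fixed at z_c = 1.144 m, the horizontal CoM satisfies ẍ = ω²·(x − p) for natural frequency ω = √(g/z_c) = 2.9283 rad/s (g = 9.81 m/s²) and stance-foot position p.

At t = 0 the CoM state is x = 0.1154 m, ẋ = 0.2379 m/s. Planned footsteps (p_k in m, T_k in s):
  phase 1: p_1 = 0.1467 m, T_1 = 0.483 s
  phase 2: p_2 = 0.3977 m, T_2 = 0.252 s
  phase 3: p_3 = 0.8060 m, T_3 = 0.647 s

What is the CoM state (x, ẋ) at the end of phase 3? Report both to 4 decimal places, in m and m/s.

phase 1: p=0.1467, T=0.483, ωT=1.414369, cosh=2.178484, sinh=1.935405; start (x,ẋ)=(0.115400, 0.237900) → end (x,ẋ)=(0.235749, 0.340870)
phase 2: p=0.3977, T=0.252, ωT=0.737932, cosh=1.284853, sinh=0.806751; start (x,ẋ)=(0.235749, 0.340870) → end (x,ẋ)=(0.283527, 0.055374)
phase 3: p=0.8060, T=0.647, ωT=1.894610, cosh=3.400166, sinh=3.249789; start (x,ẋ)=(0.283527, 0.055374) → end (x,ẋ)=(-0.909042, -4.783760)

x = -0.9090, ẋ = -4.7838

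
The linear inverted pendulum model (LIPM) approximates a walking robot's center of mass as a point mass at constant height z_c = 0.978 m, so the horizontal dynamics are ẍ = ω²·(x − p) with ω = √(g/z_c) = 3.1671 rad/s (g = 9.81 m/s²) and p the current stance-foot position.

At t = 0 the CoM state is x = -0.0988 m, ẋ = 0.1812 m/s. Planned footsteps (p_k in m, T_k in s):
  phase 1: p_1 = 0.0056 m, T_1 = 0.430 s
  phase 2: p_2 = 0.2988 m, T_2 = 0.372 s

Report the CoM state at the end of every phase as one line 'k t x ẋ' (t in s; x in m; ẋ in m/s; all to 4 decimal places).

1 0.4300 -0.1072 -0.2261
2 0.8020 -0.5281 -2.2926

phase 1: p=0.0056, T=0.430, ωT=1.361853, cosh=2.079803, sinh=1.823617; start (x,ẋ)=(-0.098800, 0.181200) → end (x,ẋ)=(-0.107196, -0.226110)
phase 2: p=0.2988, T=0.372, ωT=1.178161, cosh=1.778120, sinh=1.470276; start (x,ẋ)=(-0.107196, -0.226110) → end (x,ẋ)=(-0.528078, -2.292577)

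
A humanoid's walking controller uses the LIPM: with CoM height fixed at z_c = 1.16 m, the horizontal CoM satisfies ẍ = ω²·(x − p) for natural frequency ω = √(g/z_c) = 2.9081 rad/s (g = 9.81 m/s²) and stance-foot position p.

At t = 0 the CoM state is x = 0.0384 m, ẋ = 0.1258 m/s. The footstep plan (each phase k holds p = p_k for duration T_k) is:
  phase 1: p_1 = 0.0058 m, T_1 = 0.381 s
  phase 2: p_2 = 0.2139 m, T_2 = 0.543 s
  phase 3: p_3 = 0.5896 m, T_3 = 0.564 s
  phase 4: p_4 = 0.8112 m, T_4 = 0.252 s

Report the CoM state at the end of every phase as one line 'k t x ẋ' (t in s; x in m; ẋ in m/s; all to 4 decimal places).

phase 1: p=0.0058, T=0.381, ωT=1.107986, cosh=1.679238, sinh=1.349015; start (x,ẋ)=(0.038400, 0.125800) → end (x,ẋ)=(0.118900, 0.339140)
phase 2: p=0.2139, T=0.543, ωT=1.579098, cosh=2.528370, sinh=2.322210; start (x,ẋ)=(0.118900, 0.339140) → end (x,ẋ)=(0.244518, 0.215913)
phase 3: p=0.5896, T=0.564, ωT=1.640168, cosh=2.674993, sinh=2.481045; start (x,ẋ)=(0.244518, 0.215913) → end (x,ẋ)=(-0.149286, -1.912245)
phase 4: p=0.8112, T=0.252, ωT=0.732841, cosh=1.280763, sinh=0.800221; start (x,ẋ)=(-0.149286, -1.912245) → end (x,ẋ)=(-0.945147, -4.684302)

1 0.3810 0.1189 0.3391
2 0.9240 0.2445 0.2159
3 1.4880 -0.1493 -1.9122
4 1.7400 -0.9451 -4.6843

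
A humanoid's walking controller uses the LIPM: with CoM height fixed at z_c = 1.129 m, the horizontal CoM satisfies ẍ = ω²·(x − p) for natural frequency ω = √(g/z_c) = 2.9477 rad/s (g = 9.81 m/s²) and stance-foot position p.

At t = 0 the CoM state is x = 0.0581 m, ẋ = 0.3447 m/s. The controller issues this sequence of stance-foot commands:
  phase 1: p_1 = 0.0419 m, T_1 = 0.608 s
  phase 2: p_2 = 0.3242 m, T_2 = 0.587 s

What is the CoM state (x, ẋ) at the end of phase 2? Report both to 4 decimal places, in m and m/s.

x = 1.7559, ẋ = 4.3765

phase 1: p=0.0419, T=0.608, ωT=1.792202, cosh=3.084623, sinh=2.918030; start (x,ẋ)=(0.058100, 0.344700) → end (x,ẋ)=(0.433101, 1.202614)
phase 2: p=0.3242, T=0.587, ωT=1.730300, cosh=2.909789, sinh=2.732557; start (x,ẋ)=(0.433101, 1.202614) → end (x,ẋ)=(1.755919, 4.376525)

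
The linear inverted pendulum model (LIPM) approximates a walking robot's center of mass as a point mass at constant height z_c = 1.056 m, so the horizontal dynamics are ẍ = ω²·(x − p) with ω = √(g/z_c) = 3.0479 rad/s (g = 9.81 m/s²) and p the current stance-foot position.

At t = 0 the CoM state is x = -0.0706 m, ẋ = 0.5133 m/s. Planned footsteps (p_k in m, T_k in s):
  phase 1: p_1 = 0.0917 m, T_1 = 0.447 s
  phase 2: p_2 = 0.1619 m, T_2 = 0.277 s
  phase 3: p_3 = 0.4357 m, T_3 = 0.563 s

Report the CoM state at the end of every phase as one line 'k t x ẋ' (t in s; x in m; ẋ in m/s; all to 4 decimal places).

1 0.4470 0.0613 0.1654
2 0.7240 0.0747 -0.0628
3 1.2870 -0.6561 -3.1411

phase 1: p=0.0917, T=0.447, ωT=1.362411, cosh=2.080821, sinh=1.824778; start (x,ẋ)=(-0.070600, 0.513300) → end (x,ẋ)=(0.061296, 0.165415)
phase 2: p=0.1619, T=0.277, ωT=0.844268, cosh=1.378073, sinh=0.948202; start (x,ẋ)=(0.061296, 0.165415) → end (x,ẋ)=(0.074720, -0.062796)
phase 3: p=0.4357, T=0.563, ωT=1.715968, cosh=2.870922, sinh=2.691133; start (x,ẋ)=(0.074720, -0.062796) → end (x,ẋ)=(-0.656090, -3.141147)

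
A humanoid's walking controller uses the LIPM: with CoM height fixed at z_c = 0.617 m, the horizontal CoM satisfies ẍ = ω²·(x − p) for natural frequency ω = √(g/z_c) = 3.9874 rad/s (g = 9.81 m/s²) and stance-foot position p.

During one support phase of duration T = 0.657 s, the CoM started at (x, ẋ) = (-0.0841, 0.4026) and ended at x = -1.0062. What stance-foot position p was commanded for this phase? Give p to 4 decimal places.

ωT = 3.9874·0.657 = 2.619722; cosh(ωT) = 6.902363, sinh(ωT) = 6.829540
x(T) = p + (x₀−p)·cosh(ωT) + (ẋ₀/ω)·sinh(ωT) ⇒ p·(1 − cosh) = x(T) − x₀·cosh − (ẋ₀/ω)·sinh
numerator   = -1.0062 − (-0.0841)·6.902363 − (0.4026/3.9874)·6.829540 = -1.115277
denominator = 1 − 6.902363 = -5.902363
p = -1.115277 / -5.902363 = 0.1890

p = 0.1890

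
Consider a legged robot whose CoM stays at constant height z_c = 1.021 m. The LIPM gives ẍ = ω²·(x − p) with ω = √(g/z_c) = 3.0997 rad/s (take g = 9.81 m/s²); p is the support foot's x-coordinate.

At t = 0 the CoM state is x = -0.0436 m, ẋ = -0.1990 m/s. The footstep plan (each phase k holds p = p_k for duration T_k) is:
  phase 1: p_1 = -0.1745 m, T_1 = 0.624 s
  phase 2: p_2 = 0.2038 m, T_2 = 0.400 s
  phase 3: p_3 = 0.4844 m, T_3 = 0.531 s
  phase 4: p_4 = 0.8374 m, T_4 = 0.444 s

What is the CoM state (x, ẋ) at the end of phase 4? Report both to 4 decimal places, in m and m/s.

phase 1: p=-0.1745, T=0.624, ωT=1.934213, cosh=3.531567, sinh=3.387029; start (x,ẋ)=(-0.043600, -0.199000) → end (x,ẋ)=(0.070336, 0.671508)
phase 2: p=0.2038, T=0.400, ωT=1.239880, cosh=1.872309, sinh=1.582890; start (x,ẋ)=(0.070336, 0.671508) → end (x,ẋ)=(0.296825, 0.602429)
phase 3: p=0.4844, T=0.531, ωT=1.645941, cosh=2.689359, sinh=2.496527; start (x,ẋ)=(0.296825, 0.602429) → end (x,ẋ)=(0.465145, 0.168601)
phase 4: p=0.8374, T=0.444, ωT=1.376267, cosh=2.106305, sinh=1.853785; start (x,ẋ)=(0.465145, 0.168601) → end (x,ẋ)=(0.154151, -1.783916)

x = 0.1542, ẋ = -1.7839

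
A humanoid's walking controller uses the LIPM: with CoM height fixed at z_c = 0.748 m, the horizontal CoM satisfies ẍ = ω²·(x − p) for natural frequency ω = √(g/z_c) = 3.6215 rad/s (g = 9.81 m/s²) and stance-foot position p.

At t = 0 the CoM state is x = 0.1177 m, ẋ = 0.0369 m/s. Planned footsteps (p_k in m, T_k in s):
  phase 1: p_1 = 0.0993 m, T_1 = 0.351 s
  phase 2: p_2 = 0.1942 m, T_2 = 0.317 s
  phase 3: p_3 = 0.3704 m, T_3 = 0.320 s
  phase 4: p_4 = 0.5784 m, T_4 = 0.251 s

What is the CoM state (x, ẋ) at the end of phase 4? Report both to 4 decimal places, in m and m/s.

x = -0.3438, ẋ = -2.9422

phase 1: p=0.0993, T=0.351, ωT=1.271146, cosh=1.922724, sinh=1.642214; start (x,ẋ)=(0.117700, 0.036900) → end (x,ẋ)=(0.151411, 0.180378)
phase 2: p=0.1942, T=0.317, ωT=1.148016, cosh=1.734599, sinh=1.417333; start (x,ẋ)=(0.151411, 0.180378) → end (x,ẋ)=(0.190572, 0.093253)
phase 3: p=0.3704, T=0.320, ωT=1.158880, cosh=1.750100, sinh=1.436263; start (x,ẋ)=(0.190572, 0.093253) → end (x,ẋ)=(0.092667, -0.772159)
phase 4: p=0.5784, T=0.251, ωT=0.908997, cosh=1.442380, sinh=1.039451; start (x,ẋ)=(0.092667, -0.772159) → end (x,ẋ)=(-0.343839, -2.942228)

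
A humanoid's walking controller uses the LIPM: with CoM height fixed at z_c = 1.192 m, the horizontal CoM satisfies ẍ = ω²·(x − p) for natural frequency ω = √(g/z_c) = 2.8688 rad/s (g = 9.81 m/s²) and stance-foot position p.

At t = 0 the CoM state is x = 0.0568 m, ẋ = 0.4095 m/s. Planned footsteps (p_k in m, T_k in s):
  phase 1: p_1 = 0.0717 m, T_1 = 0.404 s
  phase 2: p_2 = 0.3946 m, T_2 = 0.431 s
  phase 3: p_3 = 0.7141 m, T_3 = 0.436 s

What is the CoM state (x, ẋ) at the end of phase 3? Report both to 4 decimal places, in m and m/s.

phase 1: p=0.0717, T=0.404, ωT=1.158995, cosh=1.750265, sinh=1.436464; start (x,ẋ)=(0.056800, 0.409500) → end (x,ẋ)=(0.250666, 0.655332)
phase 2: p=0.3946, T=0.431, ωT=1.236453, cosh=1.866895, sinh=1.576482; start (x,ẋ)=(0.250666, 0.655332) → end (x,ẋ)=(0.486012, 0.572477)
phase 3: p=0.7141, T=0.436, ωT=1.250797, cosh=1.889701, sinh=1.603424; start (x,ẋ)=(0.486012, 0.572477) → end (x,ẋ)=(0.603050, 0.032628)

x = 0.6030, ẋ = 0.0326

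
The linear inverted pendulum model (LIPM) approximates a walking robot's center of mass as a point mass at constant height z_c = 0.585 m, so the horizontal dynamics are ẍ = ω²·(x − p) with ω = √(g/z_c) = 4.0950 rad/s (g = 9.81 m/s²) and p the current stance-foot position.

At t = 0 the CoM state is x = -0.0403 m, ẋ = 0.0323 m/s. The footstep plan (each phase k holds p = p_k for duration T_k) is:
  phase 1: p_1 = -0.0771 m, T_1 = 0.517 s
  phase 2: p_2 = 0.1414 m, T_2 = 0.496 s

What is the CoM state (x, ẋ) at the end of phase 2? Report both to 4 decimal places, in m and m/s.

phase 1: p=-0.0771, T=0.517, ωT=2.117115, cosh=4.213758, sinh=4.093379; start (x,ẋ)=(-0.040300, 0.032300) → end (x,ẋ)=(0.110253, 0.752960)
phase 2: p=0.1414, T=0.496, ωT=2.031120, cosh=3.876904, sinh=3.745715; start (x,ẋ)=(0.110253, 0.752960) → end (x,ẋ)=(0.709384, 2.441407)

x = 0.7094, ẋ = 2.4414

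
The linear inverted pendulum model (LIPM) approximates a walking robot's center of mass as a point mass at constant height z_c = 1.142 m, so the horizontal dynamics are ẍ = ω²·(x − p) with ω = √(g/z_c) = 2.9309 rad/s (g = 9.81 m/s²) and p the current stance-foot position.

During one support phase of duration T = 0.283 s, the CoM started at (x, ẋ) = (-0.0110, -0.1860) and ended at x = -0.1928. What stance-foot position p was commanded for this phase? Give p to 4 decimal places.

p = 0.3265

ωT = 2.9309·0.283 = 0.829445; cosh(ωT) = 1.364169, sinh(ωT) = 0.927877
x(T) = p + (x₀−p)·cosh(ωT) + (ẋ₀/ω)·sinh(ωT) ⇒ p·(1 − cosh) = x(T) − x₀·cosh − (ẋ₀/ω)·sinh
numerator   = -0.1928 − (-0.0110)·1.364169 − (-0.1860/2.9309)·0.927877 = -0.118909
denominator = 1 − 1.364169 = -0.364169
p = -0.118909 / -0.364169 = 0.3265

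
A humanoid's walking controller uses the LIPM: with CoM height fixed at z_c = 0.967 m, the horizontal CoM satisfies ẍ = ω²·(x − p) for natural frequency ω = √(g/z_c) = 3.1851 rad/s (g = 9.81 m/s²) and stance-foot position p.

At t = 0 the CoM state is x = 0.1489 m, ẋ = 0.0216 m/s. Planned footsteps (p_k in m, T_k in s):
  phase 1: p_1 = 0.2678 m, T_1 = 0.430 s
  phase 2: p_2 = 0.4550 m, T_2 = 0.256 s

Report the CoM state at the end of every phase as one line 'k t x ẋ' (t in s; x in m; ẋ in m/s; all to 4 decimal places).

phase 1: p=0.2678, T=0.430, ωT=1.369593, cosh=2.093980, sinh=1.839769; start (x,ẋ)=(0.148900, 0.021600) → end (x,ẋ)=(0.031302, -0.651506)
phase 2: p=0.4550, T=0.256, ωT=0.815386, cosh=1.351258, sinh=0.908789; start (x,ẋ)=(0.031302, -0.651506) → end (x,ẋ)=(-0.303416, -2.106781)

1 0.4300 0.0313 -0.6515
2 0.6860 -0.3034 -2.1068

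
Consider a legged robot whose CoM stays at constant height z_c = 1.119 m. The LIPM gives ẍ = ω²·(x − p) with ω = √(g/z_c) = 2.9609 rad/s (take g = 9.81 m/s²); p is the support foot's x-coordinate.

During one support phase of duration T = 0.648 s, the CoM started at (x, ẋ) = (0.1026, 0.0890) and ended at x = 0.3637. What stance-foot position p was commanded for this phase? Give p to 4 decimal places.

ωT = 2.9609·0.648 = 1.918663; cosh(ωT) = 3.479325, sinh(ωT) = 3.332522
x(T) = p + (x₀−p)·cosh(ωT) + (ẋ₀/ω)·sinh(ωT) ⇒ p·(1 − cosh) = x(T) − x₀·cosh − (ẋ₀/ω)·sinh
numerator   = 0.3637 − (0.1026)·3.479325 − (0.0890/2.9609)·3.332522 = -0.093449
denominator = 1 − 3.479325 = -2.479325
p = -0.093449 / -2.479325 = 0.0377

p = 0.0377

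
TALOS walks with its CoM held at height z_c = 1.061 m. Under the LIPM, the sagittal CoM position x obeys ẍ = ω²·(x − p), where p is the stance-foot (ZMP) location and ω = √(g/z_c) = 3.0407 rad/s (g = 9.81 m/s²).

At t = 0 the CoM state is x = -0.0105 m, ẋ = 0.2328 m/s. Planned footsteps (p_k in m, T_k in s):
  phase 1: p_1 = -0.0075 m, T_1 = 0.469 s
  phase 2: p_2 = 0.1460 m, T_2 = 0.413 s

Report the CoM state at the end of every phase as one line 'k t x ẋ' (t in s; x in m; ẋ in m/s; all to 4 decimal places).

1 0.4690 0.1360 0.4946
2 0.8820 0.3894 0.8897

phase 1: p=-0.0075, T=0.469, ωT=1.426088, cosh=2.201316, sinh=1.961069; start (x,ẋ)=(-0.010500, 0.232800) → end (x,ẋ)=(0.136038, 0.494577)
phase 2: p=0.1460, T=0.413, ωT=1.255809, cosh=1.897762, sinh=1.612916; start (x,ẋ)=(0.136038, 0.494577) → end (x,ẋ)=(0.389439, 0.889733)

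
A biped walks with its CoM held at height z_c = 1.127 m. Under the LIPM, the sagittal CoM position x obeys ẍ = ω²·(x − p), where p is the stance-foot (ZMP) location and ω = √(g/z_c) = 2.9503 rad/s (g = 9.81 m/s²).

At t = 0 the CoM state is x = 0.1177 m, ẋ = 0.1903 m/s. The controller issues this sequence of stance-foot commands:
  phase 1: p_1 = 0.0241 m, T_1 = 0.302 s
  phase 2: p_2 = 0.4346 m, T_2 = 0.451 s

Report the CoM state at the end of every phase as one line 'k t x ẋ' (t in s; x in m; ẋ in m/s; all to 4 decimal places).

phase 1: p=0.0241, T=0.302, ωT=0.890991, cosh=1.423896, sinh=1.013647; start (x,ẋ)=(0.117700, 0.190300) → end (x,ẋ)=(0.222759, 0.550884)
phase 2: p=0.4346, T=0.451, ωT=1.330585, cosh=2.023790, sinh=1.759467; start (x,ẋ)=(0.222759, 0.550884) → end (x,ẋ)=(0.334408, 0.015215)

1 0.3020 0.2228 0.5509
2 0.7530 0.3344 0.0152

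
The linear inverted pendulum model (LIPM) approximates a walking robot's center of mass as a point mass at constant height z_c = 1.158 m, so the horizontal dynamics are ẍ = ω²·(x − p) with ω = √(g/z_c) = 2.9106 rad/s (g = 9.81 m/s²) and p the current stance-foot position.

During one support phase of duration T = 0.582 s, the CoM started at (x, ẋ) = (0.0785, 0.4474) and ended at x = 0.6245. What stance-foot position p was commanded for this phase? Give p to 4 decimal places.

p = 0.0002

ωT = 2.9106·0.582 = 1.693969; cosh(ωT) = 2.812412, sinh(ωT) = 2.628623
x(T) = p + (x₀−p)·cosh(ωT) + (ẋ₀/ω)·sinh(ωT) ⇒ p·(1 − cosh) = x(T) − x₀·cosh − (ẋ₀/ω)·sinh
numerator   = 0.6245 − (0.0785)·2.812412 − (0.4474/2.9106)·2.628623 = -0.000330
denominator = 1 − 2.812412 = -1.812412
p = -0.000330 / -1.812412 = 0.0002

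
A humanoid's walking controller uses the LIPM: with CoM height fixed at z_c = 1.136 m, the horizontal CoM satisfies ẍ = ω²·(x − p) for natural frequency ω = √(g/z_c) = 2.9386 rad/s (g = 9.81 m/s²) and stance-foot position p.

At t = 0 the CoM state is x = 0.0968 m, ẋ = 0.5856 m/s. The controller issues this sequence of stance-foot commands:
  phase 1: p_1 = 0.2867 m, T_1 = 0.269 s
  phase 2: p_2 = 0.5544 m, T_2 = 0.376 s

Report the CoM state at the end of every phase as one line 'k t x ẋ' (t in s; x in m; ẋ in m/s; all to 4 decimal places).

1 0.2690 0.2088 0.2898
2 0.6450 0.1079 -0.8795

phase 1: p=0.2867, T=0.269, ωT=0.790483, cosh=1.329044, sinh=0.875418; start (x,ẋ)=(0.096800, 0.585600) → end (x,ẋ)=(0.208767, 0.289769)
phase 2: p=0.5544, T=0.376, ωT=1.104914, cosh=1.675102, sinh=1.343862; start (x,ẋ)=(0.208767, 0.289769) → end (x,ẋ)=(0.107945, -0.879538)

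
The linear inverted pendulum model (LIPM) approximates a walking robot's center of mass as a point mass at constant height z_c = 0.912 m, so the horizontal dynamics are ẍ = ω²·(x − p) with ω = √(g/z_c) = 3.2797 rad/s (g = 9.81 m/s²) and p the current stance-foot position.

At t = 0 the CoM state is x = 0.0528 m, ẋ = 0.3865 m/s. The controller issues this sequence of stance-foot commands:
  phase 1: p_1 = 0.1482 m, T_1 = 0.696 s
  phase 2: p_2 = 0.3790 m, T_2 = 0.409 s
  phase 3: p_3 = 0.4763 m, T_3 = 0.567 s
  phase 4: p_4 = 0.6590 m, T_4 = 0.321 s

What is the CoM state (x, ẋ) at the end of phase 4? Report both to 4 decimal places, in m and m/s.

x = -0.9130, ẋ = -4.9175

phase 1: p=0.1482, T=0.696, ωT=2.282671, cosh=4.952421, sinh=4.850410; start (x,ẋ)=(0.052800, 0.386500) → end (x,ẋ)=(0.247341, 0.396498)
phase 2: p=0.3790, T=0.409, ωT=1.341397, cosh=2.042932, sinh=1.781452; start (x,ẋ)=(0.247341, 0.396498) → end (x,ẋ)=(0.325398, 0.040785)
phase 3: p=0.4763, T=0.567, ωT=1.859590, cosh=3.288420, sinh=3.132683; start (x,ẋ)=(0.325398, 0.040785) → end (x,ẋ)=(0.019027, -1.416290)
phase 4: p=0.6590, T=0.321, ωT=1.052784, cosh=1.607291, sinh=1.258326; start (x,ẋ)=(0.019027, -1.416290) → end (x,ẋ)=(-0.913012, -4.917515)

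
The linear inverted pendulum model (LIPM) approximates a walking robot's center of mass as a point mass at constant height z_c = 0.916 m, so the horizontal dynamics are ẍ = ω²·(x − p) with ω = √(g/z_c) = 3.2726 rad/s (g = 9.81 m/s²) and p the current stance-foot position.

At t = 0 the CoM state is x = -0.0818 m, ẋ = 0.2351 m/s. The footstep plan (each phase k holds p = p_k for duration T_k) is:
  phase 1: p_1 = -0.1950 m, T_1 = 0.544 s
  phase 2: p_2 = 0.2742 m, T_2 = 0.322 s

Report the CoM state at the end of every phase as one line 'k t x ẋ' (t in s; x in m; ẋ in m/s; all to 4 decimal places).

1 0.5440 0.3573 1.7846
2 0.8660 1.0949 3.2131

phase 1: p=-0.1950, T=0.544, ωT=1.780294, cosh=3.050095, sinh=2.881507; start (x,ẋ)=(-0.081800, 0.235100) → end (x,ẋ)=(0.357275, 1.784556)
phase 2: p=0.2742, T=0.322, ωT=1.053777, cosh=1.608542, sinh=1.259923; start (x,ẋ)=(0.357275, 1.784556) → end (x,ẋ)=(1.094869, 3.213070)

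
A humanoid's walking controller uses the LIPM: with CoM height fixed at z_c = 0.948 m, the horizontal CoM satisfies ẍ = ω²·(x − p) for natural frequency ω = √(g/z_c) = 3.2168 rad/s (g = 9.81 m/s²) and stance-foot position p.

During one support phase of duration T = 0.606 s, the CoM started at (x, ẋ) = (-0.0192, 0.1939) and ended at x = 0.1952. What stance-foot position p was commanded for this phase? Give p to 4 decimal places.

ωT = 3.2168·0.606 = 1.949381; cosh(ωT) = 3.583349, sinh(ωT) = 3.440987
x(T) = p + (x₀−p)·cosh(ωT) + (ẋ₀/ω)·sinh(ωT) ⇒ p·(1 − cosh) = x(T) − x₀·cosh − (ẋ₀/ω)·sinh
numerator   = 0.1952 − (-0.0192)·3.583349 − (0.1939/3.2168)·3.440987 = 0.056587
denominator = 1 − 3.583349 = -2.583349
p = 0.056587 / -2.583349 = -0.0219

p = -0.0219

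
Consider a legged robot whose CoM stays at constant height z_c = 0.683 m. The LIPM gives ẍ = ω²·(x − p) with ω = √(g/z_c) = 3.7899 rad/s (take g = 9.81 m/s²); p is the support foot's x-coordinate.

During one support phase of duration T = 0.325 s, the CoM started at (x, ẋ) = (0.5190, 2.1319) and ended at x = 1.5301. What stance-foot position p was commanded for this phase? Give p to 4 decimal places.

ωT = 3.7899·0.325 = 1.231718; cosh(ωT) = 1.859451, sinh(ωT) = 1.567660
x(T) = p + (x₀−p)·cosh(ωT) + (ẋ₀/ω)·sinh(ωT) ⇒ p·(1 − cosh) = x(T) − x₀·cosh − (ẋ₀/ω)·sinh
numerator   = 1.5301 − (0.5190)·1.859451 − (2.1319/3.7899)·1.567660 = -0.316797
denominator = 1 − 1.859451 = -0.859451
p = -0.316797 / -0.859451 = 0.3686

p = 0.3686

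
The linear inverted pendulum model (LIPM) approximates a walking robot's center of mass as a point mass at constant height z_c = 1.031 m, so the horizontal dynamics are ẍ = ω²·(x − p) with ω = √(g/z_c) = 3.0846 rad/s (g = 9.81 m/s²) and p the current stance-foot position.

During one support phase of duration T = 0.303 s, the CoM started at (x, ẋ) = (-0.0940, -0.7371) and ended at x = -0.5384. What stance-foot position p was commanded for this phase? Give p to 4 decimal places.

ωT = 3.0846·0.303 = 0.934634; cosh(ωT) = 1.469505, sinh(ωT) = 1.076776
x(T) = p + (x₀−p)·cosh(ωT) + (ẋ₀/ω)·sinh(ωT) ⇒ p·(1 − cosh) = x(T) − x₀·cosh − (ẋ₀/ω)·sinh
numerator   = -0.5384 − (-0.0940)·1.469505 − (-0.7371/3.0846)·1.076776 = -0.142959
denominator = 1 − 1.469505 = -0.469505
p = -0.142959 / -0.469505 = 0.3045

p = 0.3045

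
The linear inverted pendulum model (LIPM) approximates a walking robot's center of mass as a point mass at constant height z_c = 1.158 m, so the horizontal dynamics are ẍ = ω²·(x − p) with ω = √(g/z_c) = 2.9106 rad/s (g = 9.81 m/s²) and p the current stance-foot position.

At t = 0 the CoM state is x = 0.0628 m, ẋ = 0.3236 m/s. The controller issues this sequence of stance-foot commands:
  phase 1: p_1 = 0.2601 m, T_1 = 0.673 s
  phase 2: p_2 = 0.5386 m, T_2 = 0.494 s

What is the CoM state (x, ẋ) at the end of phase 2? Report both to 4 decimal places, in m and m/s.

x = -1.3721, ẋ = -5.3386

phase 1: p=0.2601, T=0.673, ωT=1.958834, cosh=3.616038, sinh=3.475015; start (x,ẋ)=(0.062800, 0.323600) → end (x,ẋ)=(-0.066993, -0.825417)
phase 2: p=0.5386, T=0.494, ωT=1.437836, cosh=2.224507, sinh=1.987066; start (x,ẋ)=(-0.066993, -0.825417) → end (x,ẋ)=(-1.372058, -5.338625)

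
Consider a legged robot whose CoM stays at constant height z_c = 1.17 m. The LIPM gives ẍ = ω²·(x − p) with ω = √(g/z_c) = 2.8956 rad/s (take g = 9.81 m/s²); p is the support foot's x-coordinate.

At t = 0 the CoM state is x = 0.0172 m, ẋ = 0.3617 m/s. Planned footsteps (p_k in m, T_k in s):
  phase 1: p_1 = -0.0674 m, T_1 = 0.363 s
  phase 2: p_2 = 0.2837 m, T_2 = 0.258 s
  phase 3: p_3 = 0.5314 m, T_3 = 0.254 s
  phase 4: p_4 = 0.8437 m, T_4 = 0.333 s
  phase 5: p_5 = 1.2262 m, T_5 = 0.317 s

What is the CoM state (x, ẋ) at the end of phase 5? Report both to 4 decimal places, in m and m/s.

x = 1.4998, ẋ = 1.4611

phase 1: p=-0.0674, T=0.363, ωT=1.051103, cosh=1.605178, sinh=1.255626; start (x,ẋ)=(0.017200, 0.361700) → end (x,ẋ)=(0.225243, 0.888181)
phase 2: p=0.2837, T=0.258, ωT=0.747065, cosh=1.292275, sinh=0.818520; start (x,ẋ)=(0.225243, 0.888181) → end (x,ẋ)=(0.459226, 1.009225)
phase 3: p=0.5314, T=0.254, ωT=0.735482, cosh=1.282881, sinh=0.803607; start (x,ẋ)=(0.459226, 1.009225) → end (x,ẋ)=(0.718896, 1.126772)
phase 4: p=0.8437, T=0.333, ωT=0.964235, cosh=1.502027, sinh=1.120753; start (x,ẋ)=(0.718896, 1.126772) → end (x,ẋ)=(1.092362, 1.287422)
phase 5: p=1.2262, T=0.317, ωT=0.917905, cosh=1.451697, sinh=1.052342; start (x,ẋ)=(1.092362, 1.287422) → end (x,ẋ)=(1.499793, 1.461121)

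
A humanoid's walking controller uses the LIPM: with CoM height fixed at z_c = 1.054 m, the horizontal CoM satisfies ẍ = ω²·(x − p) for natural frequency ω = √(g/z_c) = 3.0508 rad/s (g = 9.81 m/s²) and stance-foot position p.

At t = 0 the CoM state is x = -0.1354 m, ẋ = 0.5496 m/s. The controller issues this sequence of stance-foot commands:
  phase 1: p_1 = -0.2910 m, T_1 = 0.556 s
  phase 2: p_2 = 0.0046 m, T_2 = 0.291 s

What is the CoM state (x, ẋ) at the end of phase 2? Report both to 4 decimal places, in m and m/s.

phase 1: p=-0.2910, T=0.556, ωT=1.696245, cosh=2.818400, sinh=2.635030; start (x,ẋ)=(-0.135400, 0.549600) → end (x,ẋ)=(0.622242, 2.799853)
phase 2: p=0.0046, T=0.291, ωT=0.887783, cosh=1.420652, sinh=1.009085; start (x,ẋ)=(0.622242, 2.799853) → end (x,ẋ)=(1.808136, 5.879038)

x = 1.8081, ẋ = 5.8790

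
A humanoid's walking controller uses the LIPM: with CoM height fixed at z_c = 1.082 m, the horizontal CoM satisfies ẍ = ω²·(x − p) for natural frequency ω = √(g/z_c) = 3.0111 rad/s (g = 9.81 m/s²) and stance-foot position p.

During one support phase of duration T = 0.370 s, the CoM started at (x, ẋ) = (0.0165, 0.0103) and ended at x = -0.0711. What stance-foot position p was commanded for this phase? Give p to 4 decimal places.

p = 0.1507

ωT = 3.0111·0.370 = 1.114107; cosh(ωT) = 1.687527, sinh(ωT) = 1.359319
x(T) = p + (x₀−p)·cosh(ωT) + (ẋ₀/ω)·sinh(ωT) ⇒ p·(1 − cosh) = x(T) − x₀·cosh − (ẋ₀/ω)·sinh
numerator   = -0.0711 − (0.0165)·1.687527 − (0.0103/3.0111)·1.359319 = -0.103594
denominator = 1 − 1.687527 = -0.687527
p = -0.103594 / -0.687527 = 0.1507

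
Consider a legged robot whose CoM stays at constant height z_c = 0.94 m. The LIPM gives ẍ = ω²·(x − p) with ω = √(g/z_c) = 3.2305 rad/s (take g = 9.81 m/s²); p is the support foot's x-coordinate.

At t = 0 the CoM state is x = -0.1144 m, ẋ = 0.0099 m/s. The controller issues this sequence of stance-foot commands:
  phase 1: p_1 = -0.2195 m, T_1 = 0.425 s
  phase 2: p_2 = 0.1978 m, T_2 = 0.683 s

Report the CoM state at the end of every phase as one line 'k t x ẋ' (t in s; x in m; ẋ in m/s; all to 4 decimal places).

phase 1: p=-0.2195, T=0.425, ωT=1.372963, cosh=2.100191, sinh=1.846836; start (x,ẋ)=(-0.114400, 0.009900) → end (x,ẋ)=(0.006890, 0.647840)
phase 2: p=0.1978, T=0.683, ωT=2.206432, cosh=4.596669, sinh=4.486576; start (x,ẋ)=(0.006890, 0.647840) → end (x,ẋ)=(0.219980, 0.210874)

1 0.4250 0.0069 0.6478
2 1.1080 0.2200 0.2109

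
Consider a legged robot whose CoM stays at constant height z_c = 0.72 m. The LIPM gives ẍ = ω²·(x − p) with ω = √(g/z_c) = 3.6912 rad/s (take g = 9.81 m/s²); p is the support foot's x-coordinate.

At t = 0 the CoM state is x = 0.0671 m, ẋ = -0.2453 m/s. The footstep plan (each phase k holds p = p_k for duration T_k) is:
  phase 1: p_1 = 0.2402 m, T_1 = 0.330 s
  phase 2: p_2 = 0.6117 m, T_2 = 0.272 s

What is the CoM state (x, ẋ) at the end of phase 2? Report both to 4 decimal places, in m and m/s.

phase 1: p=0.2402, T=0.330, ωT=1.218096, cosh=1.838269, sinh=1.542476; start (x,ẋ)=(0.067100, -0.245300) → end (x,ẋ)=(-0.180510, -1.436487)
phase 2: p=0.6117, T=0.272, ωT=1.004006, cosh=1.547801, sinh=1.181393; start (x,ẋ)=(-0.180510, -1.436487) → end (x,ẋ)=(-1.074241, -5.678033)

x = -1.0742, ẋ = -5.6780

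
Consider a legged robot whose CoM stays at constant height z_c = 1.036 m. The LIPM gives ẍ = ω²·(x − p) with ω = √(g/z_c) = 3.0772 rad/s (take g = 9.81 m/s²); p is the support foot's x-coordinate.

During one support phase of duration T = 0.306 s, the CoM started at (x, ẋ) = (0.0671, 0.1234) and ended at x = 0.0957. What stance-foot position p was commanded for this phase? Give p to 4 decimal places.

ωT = 3.0772·0.306 = 0.941623; cosh(ωT) = 1.477067, sinh(ωT) = 1.087073
x(T) = p + (x₀−p)·cosh(ωT) + (ẋ₀/ω)·sinh(ωT) ⇒ p·(1 − cosh) = x(T) − x₀·cosh − (ẋ₀/ω)·sinh
numerator   = 0.0957 − (0.0671)·1.477067 − (0.1234/3.0772)·1.087073 = -0.047004
denominator = 1 − 1.477067 = -0.477067
p = -0.047004 / -0.477067 = 0.0985

p = 0.0985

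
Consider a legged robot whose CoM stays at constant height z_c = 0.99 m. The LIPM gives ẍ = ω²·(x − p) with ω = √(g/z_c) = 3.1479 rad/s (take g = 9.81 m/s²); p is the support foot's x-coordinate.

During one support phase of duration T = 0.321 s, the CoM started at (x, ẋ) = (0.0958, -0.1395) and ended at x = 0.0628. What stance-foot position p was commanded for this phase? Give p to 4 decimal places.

ωT = 3.1479·0.321 = 1.010476; cosh(ωT) = 1.555477, sinh(ωT) = 1.191431
x(T) = p + (x₀−p)·cosh(ωT) + (ẋ₀/ω)·sinh(ωT) ⇒ p·(1 − cosh) = x(T) − x₀·cosh − (ẋ₀/ω)·sinh
numerator   = 0.0628 − (0.0958)·1.555477 − (-0.1395/3.1479)·1.191431 = -0.033416
denominator = 1 − 1.555477 = -0.555477
p = -0.033416 / -0.555477 = 0.0602

p = 0.0602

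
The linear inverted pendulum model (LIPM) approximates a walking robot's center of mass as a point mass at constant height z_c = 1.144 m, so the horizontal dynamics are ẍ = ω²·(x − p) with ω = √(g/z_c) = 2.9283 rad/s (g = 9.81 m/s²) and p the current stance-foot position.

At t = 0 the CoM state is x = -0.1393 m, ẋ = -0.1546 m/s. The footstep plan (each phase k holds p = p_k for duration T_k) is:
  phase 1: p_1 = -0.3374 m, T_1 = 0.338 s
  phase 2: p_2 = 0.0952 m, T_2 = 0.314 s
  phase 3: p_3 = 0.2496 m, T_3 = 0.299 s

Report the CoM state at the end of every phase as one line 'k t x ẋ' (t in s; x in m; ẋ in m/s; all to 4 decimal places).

1 0.3380 -0.0953 0.4359
2 0.6520 -0.0247 0.0452
3 0.9510 -0.1214 -0.7329

phase 1: p=-0.3374, T=0.338, ωT=0.989765, cosh=1.531134, sinh=1.159470; start (x,ẋ)=(-0.139300, -0.154600) → end (x,ẋ)=(-0.095297, 0.435891)
phase 2: p=0.0952, T=0.314, ωT=0.919486, cosh=1.453363, sinh=1.054639; start (x,ẋ)=(-0.095297, 0.435891) → end (x,ẋ)=(-0.024673, 0.045196)
phase 3: p=0.2496, T=0.299, ωT=0.875562, cosh=1.408426, sinh=0.991798; start (x,ẋ)=(-0.024673, 0.045196) → end (x,ẋ)=(-0.121386, -0.732911)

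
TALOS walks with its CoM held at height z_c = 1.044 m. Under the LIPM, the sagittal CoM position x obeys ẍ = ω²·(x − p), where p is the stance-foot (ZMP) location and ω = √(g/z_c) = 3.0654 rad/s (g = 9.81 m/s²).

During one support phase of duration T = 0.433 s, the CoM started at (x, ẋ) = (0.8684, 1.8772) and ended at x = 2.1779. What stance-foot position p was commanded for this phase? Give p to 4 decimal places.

ωT = 3.0654·0.433 = 1.327318; cosh(ωT) = 2.018052, sinh(ωT) = 1.752865
x(T) = p + (x₀−p)·cosh(ωT) + (ẋ₀/ω)·sinh(ωT) ⇒ p·(1 − cosh) = x(T) − x₀·cosh − (ẋ₀/ω)·sinh
numerator   = 2.1779 − (0.8684)·2.018052 − (1.8772/3.0654)·1.752865 = -0.648002
denominator = 1 − 2.018052 = -1.018052
p = -0.648002 / -1.018052 = 0.6365

p = 0.6365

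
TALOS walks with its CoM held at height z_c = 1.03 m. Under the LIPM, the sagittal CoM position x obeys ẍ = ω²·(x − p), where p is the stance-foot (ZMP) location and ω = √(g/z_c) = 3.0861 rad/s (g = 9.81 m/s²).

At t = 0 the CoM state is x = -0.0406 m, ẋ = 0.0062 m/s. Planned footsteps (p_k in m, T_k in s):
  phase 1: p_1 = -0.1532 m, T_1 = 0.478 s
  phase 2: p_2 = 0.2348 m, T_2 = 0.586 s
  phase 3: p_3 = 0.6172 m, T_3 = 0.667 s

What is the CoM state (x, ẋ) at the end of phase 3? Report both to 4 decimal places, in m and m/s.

x = 1.7924, ẋ = 3.8009

phase 1: p=-0.1532, T=0.478, ωT=1.475156, cosh=2.300230, sinh=2.071487; start (x,ẋ)=(-0.040600, 0.006200) → end (x,ẋ)=(0.109968, 0.734092)
phase 2: p=0.2348, T=0.586, ωT=1.808455, cosh=3.132459, sinh=2.968552; start (x,ẋ)=(0.109968, 0.734092) → end (x,ẋ)=(0.549899, 1.155894)
phase 3: p=0.6172, T=0.667, ωT=2.058429, cosh=3.980653, sinh=3.852998; start (x,ẋ)=(0.549899, 1.155894) → end (x,ẋ)=(1.792431, 3.800948)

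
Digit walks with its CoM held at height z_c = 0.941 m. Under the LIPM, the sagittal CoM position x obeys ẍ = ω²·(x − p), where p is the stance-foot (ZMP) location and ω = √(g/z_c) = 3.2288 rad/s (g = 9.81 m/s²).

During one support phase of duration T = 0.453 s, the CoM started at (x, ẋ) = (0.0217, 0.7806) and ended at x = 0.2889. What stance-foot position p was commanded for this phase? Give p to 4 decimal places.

p = 0.1996

ωT = 3.2288·0.453 = 1.462646; cosh(ωT) = 2.274496, sinh(ωT) = 2.042874
x(T) = p + (x₀−p)·cosh(ωT) + (ẋ₀/ω)·sinh(ωT) ⇒ p·(1 − cosh) = x(T) − x₀·cosh − (ẋ₀/ω)·sinh
numerator   = 0.2889 − (0.0217)·2.274496 − (0.7806/3.2288)·2.042874 = -0.254345
denominator = 1 − 2.274496 = -1.274496
p = -0.254345 / -1.274496 = 0.1996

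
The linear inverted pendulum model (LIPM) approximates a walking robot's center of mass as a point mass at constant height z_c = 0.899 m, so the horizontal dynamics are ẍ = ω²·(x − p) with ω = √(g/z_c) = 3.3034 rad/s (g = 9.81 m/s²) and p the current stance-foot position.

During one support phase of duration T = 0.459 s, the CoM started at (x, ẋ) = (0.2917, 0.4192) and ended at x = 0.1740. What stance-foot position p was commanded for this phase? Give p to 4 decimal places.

ωT = 3.3034·0.459 = 1.516261; cosh(ωT) = 2.387346, sinh(ωT) = 2.167814
x(T) = p + (x₀−p)·cosh(ωT) + (ẋ₀/ω)·sinh(ωT) ⇒ p·(1 − cosh) = x(T) − x₀·cosh − (ẋ₀/ω)·sinh
numerator   = 0.1740 − (0.2917)·2.387346 − (0.4192/3.3034)·2.167814 = -0.797483
denominator = 1 − 2.387346 = -1.387346
p = -0.797483 / -1.387346 = 0.5748

p = 0.5748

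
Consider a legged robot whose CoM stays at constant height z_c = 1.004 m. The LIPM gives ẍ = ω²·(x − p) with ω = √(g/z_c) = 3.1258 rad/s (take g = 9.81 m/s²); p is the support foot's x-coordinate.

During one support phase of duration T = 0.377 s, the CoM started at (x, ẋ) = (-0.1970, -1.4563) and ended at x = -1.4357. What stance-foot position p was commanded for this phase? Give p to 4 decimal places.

ωT = 3.1258·0.377 = 1.178427; cosh(ωT) = 1.778510, sinh(ωT) = 1.470748
x(T) = p + (x₀−p)·cosh(ωT) + (ẋ₀/ω)·sinh(ωT) ⇒ p·(1 − cosh) = x(T) − x₀·cosh − (ẋ₀/ω)·sinh
numerator   = -1.4357 − (-0.1970)·1.778510 − (-1.4563/3.1258)·1.470748 = -0.400117
denominator = 1 − 1.778510 = -0.778510
p = -0.400117 / -0.778510 = 0.5140

p = 0.5140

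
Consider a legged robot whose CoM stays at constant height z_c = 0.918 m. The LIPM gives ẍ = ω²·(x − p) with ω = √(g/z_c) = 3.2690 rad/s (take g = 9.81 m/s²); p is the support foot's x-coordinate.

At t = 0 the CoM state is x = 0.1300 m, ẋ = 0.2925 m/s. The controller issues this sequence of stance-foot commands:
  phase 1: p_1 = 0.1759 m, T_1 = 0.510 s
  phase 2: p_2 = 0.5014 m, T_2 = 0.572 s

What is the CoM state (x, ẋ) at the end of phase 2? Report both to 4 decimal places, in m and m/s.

x = 0.1673, ẋ = -0.9153

phase 1: p=0.1759, T=0.510, ωT=1.667190, cosh=2.743019, sinh=2.554242; start (x,ẋ)=(0.130000, 0.292500) → end (x,ẋ)=(0.278541, 0.419076)
phase 2: p=0.5014, T=0.572, ωT=1.869868, cosh=3.320792, sinh=3.166648; start (x,ẋ)=(0.278541, 0.419076) → end (x,ẋ)=(0.167287, -0.915319)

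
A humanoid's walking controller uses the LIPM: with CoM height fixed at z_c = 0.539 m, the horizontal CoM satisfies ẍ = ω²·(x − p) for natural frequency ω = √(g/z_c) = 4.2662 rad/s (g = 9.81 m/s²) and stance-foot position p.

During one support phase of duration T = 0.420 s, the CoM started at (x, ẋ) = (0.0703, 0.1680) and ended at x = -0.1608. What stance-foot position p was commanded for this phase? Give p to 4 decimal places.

ωT = 4.2662·0.420 = 1.791804; cosh(ωT) = 3.083463, sinh(ωT) = 2.916804
x(T) = p + (x₀−p)·cosh(ωT) + (ẋ₀/ω)·sinh(ωT) ⇒ p·(1 − cosh) = x(T) − x₀·cosh − (ẋ₀/ω)·sinh
numerator   = -0.1608 − (0.0703)·3.083463 − (0.1680/4.2662)·2.916804 = -0.492429
denominator = 1 − 3.083463 = -2.083463
p = -0.492429 / -2.083463 = 0.2364

p = 0.2364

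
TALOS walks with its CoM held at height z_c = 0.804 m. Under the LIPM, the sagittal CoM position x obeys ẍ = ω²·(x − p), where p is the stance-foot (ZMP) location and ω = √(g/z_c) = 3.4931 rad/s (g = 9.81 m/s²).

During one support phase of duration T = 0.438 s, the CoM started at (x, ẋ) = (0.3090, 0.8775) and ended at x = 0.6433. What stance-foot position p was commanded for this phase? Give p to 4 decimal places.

p = 0.4632

ωT = 3.4931·0.438 = 1.529978; cosh(ωT) = 2.417307, sinh(ωT) = 2.200767
x(T) = p + (x₀−p)·cosh(ωT) + (ẋ₀/ω)·sinh(ωT) ⇒ p·(1 − cosh) = x(T) − x₀·cosh − (ẋ₀/ω)·sinh
numerator   = 0.6433 − (0.3090)·2.417307 − (0.8775/3.4931)·2.200767 = -0.656502
denominator = 1 − 2.417307 = -1.417307
p = -0.656502 / -1.417307 = 0.4632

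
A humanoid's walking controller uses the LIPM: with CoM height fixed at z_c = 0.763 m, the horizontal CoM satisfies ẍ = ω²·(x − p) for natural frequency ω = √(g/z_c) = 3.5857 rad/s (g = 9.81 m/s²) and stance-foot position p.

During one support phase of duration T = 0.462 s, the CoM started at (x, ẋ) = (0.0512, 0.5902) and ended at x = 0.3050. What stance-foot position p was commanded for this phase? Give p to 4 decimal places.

ωT = 3.5857·0.462 = 1.656593; cosh(ωT) = 2.716106, sinh(ωT) = 2.525319
x(T) = p + (x₀−p)·cosh(ωT) + (ẋ₀/ω)·sinh(ωT) ⇒ p·(1 − cosh) = x(T) − x₀·cosh − (ẋ₀/ω)·sinh
numerator   = 0.3050 − (0.0512)·2.716106 − (0.5902/3.5857)·2.525319 = -0.249728
denominator = 1 − 2.716106 = -1.716106
p = -0.249728 / -1.716106 = 0.1455

p = 0.1455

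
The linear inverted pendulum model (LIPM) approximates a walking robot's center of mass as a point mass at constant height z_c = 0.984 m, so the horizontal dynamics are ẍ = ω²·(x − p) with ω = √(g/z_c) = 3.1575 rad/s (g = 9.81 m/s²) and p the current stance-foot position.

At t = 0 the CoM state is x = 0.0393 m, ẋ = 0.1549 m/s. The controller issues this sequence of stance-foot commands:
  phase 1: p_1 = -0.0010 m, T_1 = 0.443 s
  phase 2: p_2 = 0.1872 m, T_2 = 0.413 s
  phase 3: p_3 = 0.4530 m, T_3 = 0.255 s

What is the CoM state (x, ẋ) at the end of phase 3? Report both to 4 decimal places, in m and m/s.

phase 1: p=-0.0010, T=0.443, ωT=1.398773, cosh=2.148563, sinh=1.901663; start (x,ẋ)=(0.039300, 0.154900) → end (x,ẋ)=(0.178878, 0.574794)
phase 2: p=0.1872, T=0.413, ωT=1.304048, cosh=1.977805, sinh=1.706374; start (x,ẋ)=(0.178878, 0.574794) → end (x,ẋ)=(0.481371, 1.091994)
phase 3: p=0.4530, T=0.255, ωT=0.805163, cosh=1.342038, sinh=0.895022; start (x,ẋ)=(0.481371, 1.091994) → end (x,ẋ)=(0.800611, 1.545675)

x = 0.8006, ẋ = 1.5457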